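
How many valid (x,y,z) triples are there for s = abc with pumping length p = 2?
3

For s = 'abc' with pumping length p = 2:

Constraints: |xy| ≤ 2, |y| > 0

Valid decompositions (|xy| ≤ p, |y| ≥ 1):
  • x='', y='a', z='bc'
  • x='a', y='b', z='c'
  • x='', y='ab', z='c'

Total count: 3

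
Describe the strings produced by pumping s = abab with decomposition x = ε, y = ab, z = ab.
{xy^i z : i ≥ 0} = {(ab)^(i+1) : i ≥ 0} = {ab, abab, ababab, ...}

With x = ε, y = ab, z = ab: Pumping 'ab' gives strings of alternating a's and b's.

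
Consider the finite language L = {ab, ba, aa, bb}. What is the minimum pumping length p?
p = 3

For a finite language L, the pumping lemma holds vacuously if p > max|s| for s ∈ L.

The longest string in L = {ab, ba, aa, bb} has length 2.
If p = 3, then no string s ∈ L has |s| ≥ p, so the condition is vacuously true.

The minimum pumping length is p = 3.

Why no smaller p works: for any p ≤ 2, the longest string s ∈ L has |s| = 2 ≥ p, so it would
have to be pumpable; but pumping up (i = 2, 3, ...) produces ever longer strings, which cannot all lie in the
finite language L. So the pumping property fails for every p ≤ 2.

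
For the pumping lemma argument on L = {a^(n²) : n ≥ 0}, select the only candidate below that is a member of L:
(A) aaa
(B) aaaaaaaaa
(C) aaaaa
(B) aaaaaaaaa

The pumping lemma is applied to a string s that lies in L, so first check membership of each option:
- (A) aaa has length 3, strictly between 1² = 1 and 2² = 4, so it is not in L ✗
- (B) aaaaaaaaa has length 9 = 3², a perfect square, so it is in L ✓
- (C) aaaaa has length 5, strictly between 2² = 4 and 3² = 9, so it is not in L ✗

Only (B) aaaaaaaaa is in L, so it is the only candidate that could play the role of s.
(In a complete proof one picks s in terms of the pumping length p so that |s| ≥ p is guaranteed; a fixed string like aaaaaaaaa illustrates the shape of such an s.)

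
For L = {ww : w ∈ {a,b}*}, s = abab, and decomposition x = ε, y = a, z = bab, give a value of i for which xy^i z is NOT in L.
i = 0

xy⁰z = ε · ε · bab = bab; bab has odd length 3, so it cannot be written as ww and is not in L.
(Other choices also work, e.g. i = 2, 3; only i = 1 is guaranteed to stay in L since xy¹z = s.)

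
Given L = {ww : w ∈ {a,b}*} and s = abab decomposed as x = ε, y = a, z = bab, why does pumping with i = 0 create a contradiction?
xy⁰z = bab ∉ L

Pumping with i = 0 replaces y = a by y⁰ = ε:
- Original: s = xyz = abab; abab splits into halves ab · ab, which are equal, so it is in L (w = ab)
- Pumped: xy⁰z = ε · ε · bab = bab
- bab has odd length 3, so it cannot be written as ww and is not in L

The pumping lemma would require xy⁰z ∈ L, so this decomposition yields a contradiction.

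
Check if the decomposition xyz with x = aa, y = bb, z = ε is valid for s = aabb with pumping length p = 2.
Violated: |xy| ≤ p

The decomposition x = aa, y = bb, z = ε for s = aabb with p = 2
violates the constraint: |xy| ≤ p

|xy| = |aabb| = 4 > 2 = p. The decomposition puts too many characters in xy.

Pumping lemma constraints:
1. xyz = s (decomposition is valid)
2. |xy| ≤ p
3. |y| > 0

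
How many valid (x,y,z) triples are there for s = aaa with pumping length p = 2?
3

For s = 'aaa' with pumping length p = 2:

Constraints: |xy| ≤ 2, |y| > 0

Valid decompositions (|xy| ≤ p, |y| ≥ 1):
  • x='', y='a', z='aa'
  • x='a', y='a', z='a'
  • x='', y='aa', z='a'

Total count: 3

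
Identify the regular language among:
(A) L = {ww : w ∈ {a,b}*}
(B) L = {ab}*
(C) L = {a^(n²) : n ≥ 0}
(B) {ab}*

(B) L = {ab}* is regular.

This can be recognized by a finite automaton (DFA/NFA).
Regular expressions like {ab}* define regular languages.

The other choices are not regular:
- {ww : w ∈ {a,b}*}: After pumping, the two halves no longer match
- {a^(n²) : n ≥ 0}: After pumping, length is no longer a perfect square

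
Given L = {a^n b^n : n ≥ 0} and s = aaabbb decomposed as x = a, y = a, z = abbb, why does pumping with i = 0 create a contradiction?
xy⁰z = aabbb ∉ L

Pumping with i = 0 replaces y = a by y⁰ = ε:
- Original: s = xyz = aaabbb; aaabbb = a^3 b^3 has equal counts (3 = 3), so it is in L
- Pumped: xy⁰z = a · ε · abbb = aabbb
- aabbb has 2 a's and 3 b's; 2 ≠ 3, so it is not in L

The pumping lemma would require xy⁰z ∈ L, so this decomposition yields a contradiction.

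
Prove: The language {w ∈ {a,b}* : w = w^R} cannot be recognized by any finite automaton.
Assume for contradiction that L is regular, and let p ≥ 1 be the pumping length given by the pumping lemma.
Choose s = a^p b a^p. Then s ∈ L (it reads the same in both directions) and |s| = 2p + 1 ≥ p.
By the pumping lemma, s = xyz for some x, y, z with |xy| ≤ p, |y| ≥ 1, and xy^i z ∈ L for every i ≥ 0.
Since |xy| ≤ p and the first p symbols of s are all a's, y = a^k for some k with 1 ≤ k ≤ p.

Take i = 0: xy⁰z = a^(p − k) b a^p.
Its reversal is a^p b a^(p − k). These differ because the block of a's before the unique b has length p − k in one and p in the other, and p − k ≠ p since k ≥ 1. So xy⁰z is not a palindrome, i.e. xy⁰z ∉ L.

This contradicts the pumping lemma, which requires xy^i z ∈ L for all i ≥ 0.
Hence L = {w ∈ {a,b}* : w = w^R} is not regular. ∎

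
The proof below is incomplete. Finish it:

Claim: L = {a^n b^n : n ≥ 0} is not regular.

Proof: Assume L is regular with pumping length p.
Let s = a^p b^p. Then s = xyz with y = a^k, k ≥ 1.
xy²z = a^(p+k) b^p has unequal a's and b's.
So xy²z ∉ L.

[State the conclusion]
This contradicts the pumping lemma for regular languages,
which guarantees xy^i z ∈ L for all i ≥ 0.

Since our assumption that L is regular leads to a contradiction,
we conclude that L = {a^n b^n : n ≥ 0} is NOT regular. ∎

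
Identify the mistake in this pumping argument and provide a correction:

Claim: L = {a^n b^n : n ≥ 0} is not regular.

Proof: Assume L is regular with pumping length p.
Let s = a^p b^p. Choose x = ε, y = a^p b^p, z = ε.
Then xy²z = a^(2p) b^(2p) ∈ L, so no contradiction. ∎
Error: The decomposition violates |xy| ≤ p. With y = a^p b^p, |xy| = |y| = 2p > p. (The proof also miscomputes xy²z, which would be a^p b^p a^p b^p rather than a^(2p) b^(2p), and it wrongly treats one harmless decomposition as settling the matter — the prover does not get to choose the decomposition.)

Correction: The pumping lemma requires |xy| ≤ p, and the argument must handle every decomposition satisfying |xy| ≤ p, |y| ≥ 1. Since s starts with p a's, any such y consists only of a's, say y = a^k with k ≥ 1. Then xy²z = a^(p+k) b^p has unequal numbers of a's and b's, so xy²z ∉ L — the required contradiction.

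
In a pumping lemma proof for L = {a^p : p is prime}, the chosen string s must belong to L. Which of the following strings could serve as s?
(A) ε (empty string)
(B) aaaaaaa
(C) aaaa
(B) aaaaaaa

The pumping lemma is applied to a string s that lies in L, so first check membership of each option:
- (A) ε has length 0, which is not prime, so it is not in L ✗
- (B) aaaaaaa has length 7, which is prime, so it is in L ✓
- (C) aaaa has length 4 = 2 × 2, which is not prime, so it is not in L ✗

Only (B) aaaaaaa is in L, so it is the only candidate that could play the role of s.
(In a complete proof one picks s in terms of the pumping length p so that |s| ≥ p is guaranteed; a fixed string like aaaaaaa illustrates the shape of such an s.)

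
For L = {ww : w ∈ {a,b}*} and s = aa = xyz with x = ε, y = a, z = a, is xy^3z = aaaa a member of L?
Yes

xy³z = ε · aaa · a = aaaa.
aaaa splits into halves aa · aa, which are equal, so it is in L (w = aa).
(A single pumped string landing in L is not a contradiction by itself; a non-regularity proof needs some i for which xy^i z ∉ L, for every admissible decomposition.)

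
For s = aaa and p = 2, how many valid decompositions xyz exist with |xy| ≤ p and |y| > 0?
3

For s = 'aaa' with pumping length p = 2:

Constraints: |xy| ≤ 2, |y| > 0

Valid decompositions (|xy| ≤ p, |y| ≥ 1):
  • x='', y='a', z='aa'
  • x='a', y='a', z='a'
  • x='', y='aa', z='a'

Total count: 3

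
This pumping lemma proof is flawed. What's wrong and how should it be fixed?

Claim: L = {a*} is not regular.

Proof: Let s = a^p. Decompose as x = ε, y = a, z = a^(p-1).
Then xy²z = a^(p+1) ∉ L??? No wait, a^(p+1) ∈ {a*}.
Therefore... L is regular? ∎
Error: The proof attempts to show a*  is not regular, but a* IS regular!

Correction: a* is a regular language (recognized by a simple DFA with one accepting state and self-loop on 'a'). The pumping lemma can only prove non-regularity, not regularity. For regular languages, pumping always works.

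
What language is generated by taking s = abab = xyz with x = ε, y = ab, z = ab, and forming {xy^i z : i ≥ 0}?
{xy^i z : i ≥ 0} = {(ab)^(i+1) : i ≥ 0} = {ab, abab, ababab, ...}

With x = ε, y = ab, z = ab: Pumping 'ab' gives strings of alternating a's and b's.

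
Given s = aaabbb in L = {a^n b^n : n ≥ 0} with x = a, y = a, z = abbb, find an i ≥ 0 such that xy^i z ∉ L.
i = 2

xy²z = a · aa · abbb = aaaabbb; aaaabbb has 4 a's and 3 b's; 4 ≠ 3, so it is not in L.
(Other choices also work, e.g. i = 0, 3; only i = 1 is guaranteed to stay in L since xy¹z = s.)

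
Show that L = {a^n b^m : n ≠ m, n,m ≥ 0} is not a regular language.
Assume for contradiction that L is regular, and let p ≥ 1 be the pumping length given by the pumping lemma.
Choose s = a^p b^(p + p!). Then s ∈ L because p ≠ p + p! (as p! ≥ 1), and |s| ≥ p.
By the pumping lemma, s = xyz for some x, y, z with |xy| ≤ p, |y| ≥ 1, and xy^i z ∈ L for every i ≥ 0.
Since |xy| ≤ p and the first p symbols of s are all a's, y = a^k for some k with 1 ≤ k ≤ p.
For every i ≥ 0, xy^i z = a^(p + (i − 1)k) b^(p + p!).

Because 1 ≤ k ≤ p, k divides p!. Let t = p!/k (a positive integer) and take i = t + 1.
Then the number of a's is p + tk = p + p!, which equals the number of b's.
So xy^(t+1) z = a^(p + p!) b^(p + p!) has equally many a's and b's and is NOT in L.

This contradicts the pumping lemma, which requires xy^i z ∈ L for all i ≥ 0.
Hence L = {a^n b^m : n ≠ m, n,m ≥ 0} is not regular. ∎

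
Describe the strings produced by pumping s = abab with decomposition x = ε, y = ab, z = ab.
{xy^i z : i ≥ 0} = {(ab)^(i+1) : i ≥ 0} = {ab, abab, ababab, ...}

With x = ε, y = ab, z = ab: Pumping 'ab' gives strings of alternating a's and b's.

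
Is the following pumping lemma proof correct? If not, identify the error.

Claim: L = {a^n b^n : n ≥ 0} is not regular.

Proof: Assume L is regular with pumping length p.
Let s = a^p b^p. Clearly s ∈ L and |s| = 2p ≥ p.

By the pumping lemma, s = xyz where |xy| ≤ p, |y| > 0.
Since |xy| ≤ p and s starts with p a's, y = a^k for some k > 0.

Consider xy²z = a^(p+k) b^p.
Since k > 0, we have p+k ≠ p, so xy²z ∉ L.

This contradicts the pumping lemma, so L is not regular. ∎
The proof is correct.

This proof is valid because:
1. The string s = a^p b^p is correctly in L
2. The decomposition analysis is correct: y must consist only of a's
3. The contradiction is valid: pumping increases a's but not b's
4. The conclusion follows logically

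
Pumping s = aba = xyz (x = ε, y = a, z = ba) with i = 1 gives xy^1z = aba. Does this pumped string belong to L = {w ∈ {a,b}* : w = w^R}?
Yes

xy¹z = ε · a · ba = aba.
aba reversed is aba, the same string, so it is a palindrome and is in L.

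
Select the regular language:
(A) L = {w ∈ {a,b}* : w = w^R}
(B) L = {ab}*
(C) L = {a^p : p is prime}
(B) {ab}*

(B) L = {ab}* is regular.

This can be recognized by a finite automaton (DFA/NFA).
Regular expressions like {ab}* define regular languages.

The other choices are not regular:
- {w ∈ {a,b}* : w = w^R}: After pumping, the string is no longer symmetric
- {a^p : p is prime}: After pumping, the length becomes composite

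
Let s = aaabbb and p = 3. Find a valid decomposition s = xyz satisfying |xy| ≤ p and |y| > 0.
x = '', y = 'aa', z = 'abbb'

For s = aaabbb and p = 3, one valid decomposition is:
- x = '' (length 0)
- y = 'aa' (length 2)
- z = 'abbb' (length 4)

Verification:
- xyz = '' + 'aa' + 'abbb' = aaabbb ✓
- |xy| = 2 ≤ 3 ✓
- |y| = 2 > 0 ✓

All pumping lemma constraints are satisfied.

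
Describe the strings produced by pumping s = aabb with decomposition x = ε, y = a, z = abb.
{xy^i z : i ≥ 0} = {a^(i+1) b^2 : i ≥ 0} = {abb, aabb, aaabb, ...}

With x = ε, y = a, z = abb: Starting with aabb and pumping the first 'a' (z = abb keeps the second 'a'), we get strings with i+1 a's followed by 2 b's for i = 0, 1, 2, ...; note bb is not produced because z always contributes one a.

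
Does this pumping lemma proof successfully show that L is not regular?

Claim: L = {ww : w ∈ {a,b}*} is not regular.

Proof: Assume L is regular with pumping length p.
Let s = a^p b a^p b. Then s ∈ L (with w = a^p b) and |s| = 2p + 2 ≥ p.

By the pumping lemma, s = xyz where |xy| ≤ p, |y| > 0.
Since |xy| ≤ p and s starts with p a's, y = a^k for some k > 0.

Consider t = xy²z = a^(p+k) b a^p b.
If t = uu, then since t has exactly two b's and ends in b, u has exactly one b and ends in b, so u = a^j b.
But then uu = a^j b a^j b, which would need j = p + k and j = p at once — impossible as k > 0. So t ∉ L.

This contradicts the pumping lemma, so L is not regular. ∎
The proof is correct.

This proof is valid because:
1. s = a^p b a^p b is in L and is chosen in terms of p, so |s| ≥ p holds for every p
2. The decomposition analysis is correct: |xy| ≤ p forces y to lie inside the leading a's
3. The contradiction is valid: the argument shows a^(p+k) b a^p b cannot be split into two equal halves
4. The conclusion follows logically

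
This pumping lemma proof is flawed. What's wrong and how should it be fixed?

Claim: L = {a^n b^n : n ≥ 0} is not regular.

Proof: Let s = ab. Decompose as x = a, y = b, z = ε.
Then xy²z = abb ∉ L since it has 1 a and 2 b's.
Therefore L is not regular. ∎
Error: The string s = ab might be shorter than the pumping length p.

Correction: Choose s = a^p b^p to ensure |s| ≥ p. Also, the decomposition is wrong: with |xy| ≤ p, y cannot include b's when s starts with p a's.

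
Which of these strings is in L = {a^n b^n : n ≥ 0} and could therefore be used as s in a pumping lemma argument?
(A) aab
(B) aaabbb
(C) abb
(B) aaabbb

The pumping lemma is applied to a string s that lies in L, so first check membership of each option:
- (A) aab has 2 a's and 1 b's; 2 ≠ 1, so it is not in L ✗
- (B) aaabbb = a^3 b^3 has equal counts (3 = 3), so it is in L ✓
- (C) abb has 1 a's and 2 b's; 1 ≠ 2, so it is not in L ✗

Only (B) aaabbb is in L, so it is the only candidate that could play the role of s.
(In a complete proof one picks s in terms of the pumping length p so that |s| ≥ p is guaranteed; a fixed string like aaabbb illustrates the shape of such an s.)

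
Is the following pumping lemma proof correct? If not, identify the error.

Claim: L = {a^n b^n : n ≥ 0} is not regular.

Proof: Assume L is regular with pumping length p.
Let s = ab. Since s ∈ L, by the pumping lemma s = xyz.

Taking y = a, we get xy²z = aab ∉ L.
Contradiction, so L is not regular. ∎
The proof is INCORRECT.

Error: The string s = ab may be shorter than p.
The pumping lemma only applies to strings with |s| ≥ p, and p is not under our control.
We must choose s in terms of p, e.g. s = a^p b^p, to ensure |s| ≥ p.
(The proof also fixes one particular y; a valid argument must handle every decomposition with |xy| ≤ p and |y| ≥ 1 — for s = a^p b^p this forces y = a^k, and then xy²z = a^(p+k) b^p ∉ L.)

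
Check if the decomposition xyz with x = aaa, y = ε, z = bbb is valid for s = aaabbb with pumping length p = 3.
Violated: |y| > 0

The decomposition x = aaa, y = ε, z = bbb for s = aaabbb with p = 3
violates the constraint: |y| > 0

|y| = 0, but the pumping lemma requires |y| > 0 (y must be non-empty).

Pumping lemma constraints:
1. xyz = s (decomposition is valid)
2. |xy| ≤ p
3. |y| > 0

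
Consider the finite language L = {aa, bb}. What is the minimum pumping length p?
p = 3

For a finite language L, the pumping lemma holds vacuously if p > max|s| for s ∈ L.

The longest string in L = {aa, bb} has length 2.
If p = 3, then no string s ∈ L has |s| ≥ p, so the condition is vacuously true.

The minimum pumping length is p = 3.

Why no smaller p works: for any p ≤ 2, the longest string s ∈ L has |s| = 2 ≥ p, so it would
have to be pumpable; but pumping up (i = 2, 3, ...) produces ever longer strings, which cannot all lie in the
finite language L. So the pumping property fails for every p ≤ 2.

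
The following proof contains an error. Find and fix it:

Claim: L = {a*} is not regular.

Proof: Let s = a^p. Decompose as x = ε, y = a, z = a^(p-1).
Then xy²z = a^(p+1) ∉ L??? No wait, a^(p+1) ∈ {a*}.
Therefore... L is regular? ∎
Error: The proof attempts to show a*  is not regular, but a* IS regular!

Correction: a* is a regular language (recognized by a simple DFA with one accepting state and self-loop on 'a'). The pumping lemma can only prove non-regularity, not regularity. For regular languages, pumping always works.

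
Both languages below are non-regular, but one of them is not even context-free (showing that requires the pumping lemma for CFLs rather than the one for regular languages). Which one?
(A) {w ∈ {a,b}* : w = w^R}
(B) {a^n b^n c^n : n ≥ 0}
(B) {a^n b^n c^n : n ≥ 0}

(B) {a^n b^n c^n : n ≥ 0} requires the CFL pumping lemma.

- {w ∈ {a,b}* : w = w^R} is context-free (but not regular)
  • Can be shown non-regular with the regular pumping lemma
  • After pumping, the string is no longer symmetric

- {a^n b^n c^n : n ≥ 0} is NOT context-free
  • Requires the CFL pumping lemma to prove
  • Cannot maintain three equal counts simultaneously

The CFL pumping lemma is "stronger" in that it can prove non-membership
in the larger class of context-free languages.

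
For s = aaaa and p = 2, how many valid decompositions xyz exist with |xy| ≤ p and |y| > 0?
3

For s = 'aaaa' with pumping length p = 2:

Constraints: |xy| ≤ 2, |y| > 0

Valid decompositions (|xy| ≤ p, |y| ≥ 1):
  • x='', y='a', z='aaa'
  • x='a', y='a', z='aa'
  • x='', y='aa', z='aa'

Total count: 3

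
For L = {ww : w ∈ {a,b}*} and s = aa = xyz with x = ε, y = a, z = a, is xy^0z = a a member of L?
No

xy⁰z = ε · ε · a = a.
a has odd length 1, so it cannot be written as ww and is not in L.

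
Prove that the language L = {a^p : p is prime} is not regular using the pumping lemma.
Assume for contradiction that L is regular, and let p ≥ 1 be the pumping length given by the pumping lemma.
Choose a prime q with q ≥ p (one exists because there are infinitely many primes) and let s = a^q. Then s ∈ L and |s| = q ≥ p.
By the pumping lemma, s = xyz for some x, y, z with |xy| ≤ p, |y| ≥ 1, and xy^i z ∈ L for every i ≥ 0.
Here y = a^k for some k with 1 ≤ k ≤ p, and xy^i z = a^(q + (i − 1)k) for every i ≥ 0.

Take i = q + 1: |xy^(q+1) z| = q + qk = q(k + 1).
Both factors satisfy q ≥ 2 and k + 1 ≥ 2, so q(k + 1) is composite, and xy^(q+1) z ∉ L.

This contradicts the pumping lemma, which requires xy^i z ∈ L for all i ≥ 0.
Hence L = {a^p : p is prime} is not regular. ∎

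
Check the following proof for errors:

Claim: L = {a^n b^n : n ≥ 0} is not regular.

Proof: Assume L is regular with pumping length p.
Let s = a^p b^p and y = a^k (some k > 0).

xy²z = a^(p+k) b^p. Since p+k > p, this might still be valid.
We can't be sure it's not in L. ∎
The proof is INCORRECT.

Error: The conclusion is wrong.
xy²z = a^(p+k) b^p is definitely NOT in L because the number of a's (p+k) ≠ number of b's (p).
The proof incorrectly doubts what is actually a valid contradiction.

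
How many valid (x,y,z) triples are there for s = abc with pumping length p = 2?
3

For s = 'abc' with pumping length p = 2:

Constraints: |xy| ≤ 2, |y| > 0

Valid decompositions (|xy| ≤ p, |y| ≥ 1):
  • x='', y='a', z='bc'
  • x='a', y='b', z='c'
  • x='', y='ab', z='c'

Total count: 3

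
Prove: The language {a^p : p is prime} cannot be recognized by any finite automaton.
Assume for contradiction that L is regular, and let p ≥ 1 be the pumping length given by the pumping lemma.
Choose a prime q with q ≥ p (one exists because there are infinitely many primes) and let s = a^q. Then s ∈ L and |s| = q ≥ p.
By the pumping lemma, s = xyz for some x, y, z with |xy| ≤ p, |y| ≥ 1, and xy^i z ∈ L for every i ≥ 0.
Here y = a^k for some k with 1 ≤ k ≤ p, and xy^i z = a^(q + (i − 1)k) for every i ≥ 0.

Take i = q + 1: |xy^(q+1) z| = q + qk = q(k + 1).
Both factors satisfy q ≥ 2 and k + 1 ≥ 2, so q(k + 1) is composite, and xy^(q+1) z ∉ L.

This contradicts the pumping lemma, which requires xy^i z ∈ L for all i ≥ 0.
Hence L = {a^p : p is prime} is not regular. ∎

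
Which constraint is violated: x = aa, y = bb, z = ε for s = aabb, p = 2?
Violated: |xy| ≤ p

The decomposition x = aa, y = bb, z = ε for s = aabb with p = 2
violates the constraint: |xy| ≤ p

|xy| = |aabb| = 4 > 2 = p. The decomposition puts too many characters in xy.

Pumping lemma constraints:
1. xyz = s (decomposition is valid)
2. |xy| ≤ p
3. |y| > 0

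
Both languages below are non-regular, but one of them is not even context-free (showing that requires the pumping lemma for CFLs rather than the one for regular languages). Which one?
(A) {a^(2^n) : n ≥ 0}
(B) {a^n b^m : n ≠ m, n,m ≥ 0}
(A) {a^(2^n) : n ≥ 0}

(A) {a^(2^n) : n ≥ 0} requires the CFL pumping lemma.

- {a^n b^m : n ≠ m, n,m ≥ 0} is context-free (but not regular)
  • Can be shown non-regular with the regular pumping lemma
  • After pumping a's, we can make n = m

- {a^(2^n) : n ≥ 0} is NOT context-free
  • Requires the CFL pumping lemma to prove
  • Gaps between powers of 2 grow exponentially

The CFL pumping lemma is "stronger" in that it can prove non-membership
in the larger class of context-free languages.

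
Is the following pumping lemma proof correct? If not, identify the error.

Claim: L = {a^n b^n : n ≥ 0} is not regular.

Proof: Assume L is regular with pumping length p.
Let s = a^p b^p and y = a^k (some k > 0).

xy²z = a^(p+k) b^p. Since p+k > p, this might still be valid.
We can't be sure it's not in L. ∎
The proof is INCORRECT.

Error: The conclusion is wrong.
xy²z = a^(p+k) b^p is definitely NOT in L because the number of a's (p+k) ≠ number of b's (p).
The proof incorrectly doubts what is actually a valid contradiction.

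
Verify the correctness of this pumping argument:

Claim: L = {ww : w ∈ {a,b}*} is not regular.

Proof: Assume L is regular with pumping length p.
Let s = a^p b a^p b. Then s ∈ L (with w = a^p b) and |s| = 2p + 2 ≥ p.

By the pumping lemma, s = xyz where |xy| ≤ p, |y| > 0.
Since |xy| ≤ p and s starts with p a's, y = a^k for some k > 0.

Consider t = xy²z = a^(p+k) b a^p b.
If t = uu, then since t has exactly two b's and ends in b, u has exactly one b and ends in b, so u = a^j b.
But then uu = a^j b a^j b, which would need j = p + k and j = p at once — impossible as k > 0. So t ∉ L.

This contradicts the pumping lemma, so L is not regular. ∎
The proof is correct.

This proof is valid because:
1. s = a^p b a^p b is in L and is chosen in terms of p, so |s| ≥ p holds for every p
2. The decomposition analysis is correct: |xy| ≤ p forces y to lie inside the leading a's
3. The contradiction is valid: the argument shows a^(p+k) b a^p b cannot be split into two equal halves
4. The conclusion follows logically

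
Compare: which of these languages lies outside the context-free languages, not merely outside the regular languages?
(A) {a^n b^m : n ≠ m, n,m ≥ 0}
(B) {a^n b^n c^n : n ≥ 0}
(B) {a^n b^n c^n : n ≥ 0}

(B) {a^n b^n c^n : n ≥ 0} requires the CFL pumping lemma.

- {a^n b^m : n ≠ m, n,m ≥ 0} is context-free (but not regular)
  • Can be shown non-regular with the regular pumping lemma
  • After pumping a's, we can make n = m

- {a^n b^n c^n : n ≥ 0} is NOT context-free
  • Requires the CFL pumping lemma to prove
  • Cannot maintain three equal counts simultaneously

The CFL pumping lemma is "stronger" in that it can prove non-membership
in the larger class of context-free languages.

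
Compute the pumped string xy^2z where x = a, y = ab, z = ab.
aababab

Given x = 'a', y = 'ab', z = 'ab' and i = 2:

xy^2z = x + y·y·...·y (2 times) + z
       = 'a' + 'ab'^2 + 'ab'
       = 'a' + 'abab' + 'ab'
       = 'aababab'

The pumped string is 'aababab' with length 7.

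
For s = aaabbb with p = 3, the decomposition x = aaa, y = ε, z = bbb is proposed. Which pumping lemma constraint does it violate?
Violated: |y| > 0

The decomposition x = aaa, y = ε, z = bbb for s = aaabbb with p = 3
violates the constraint: |y| > 0

|y| = 0, but the pumping lemma requires |y| > 0 (y must be non-empty).

Pumping lemma constraints:
1. xyz = s (decomposition is valid)
2. |xy| ≤ p
3. |y| > 0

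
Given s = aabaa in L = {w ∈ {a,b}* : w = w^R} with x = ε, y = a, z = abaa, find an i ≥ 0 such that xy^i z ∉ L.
i = 0

xy⁰z = ε · ε · abaa = abaa; abaa reversed is aaba ≠ abaa, so it is not a palindrome and is not in L.
(Other choices also work, e.g. i = 2, 3; only i = 1 is guaranteed to stay in L since xy¹z = s.)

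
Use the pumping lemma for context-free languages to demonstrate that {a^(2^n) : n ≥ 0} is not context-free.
Assume for contradiction that L is context-free, and let p ≥ 1 be the pumping length given by the pumping lemma for CFLs.
Choose s = a^(2^p). Then s ∈ L and |s| = 2^p ≥ p.
By the CFL pumping lemma, s = uvxyz for some u, v, x, y, z with |vxy| ≤ p, |vy| ≥ 1, and uv^i xy^i z ∈ L for every i ≥ 0.
All symbols are a's, so only lengths matter: let k = |vy|, with 1 ≤ k ≤ |vxy| ≤ p < 2^p.

Take i = 2: |uv²xy²z| = 2^p + k, and 2^p < 2^p + k < 2^p + 2^p = 2^(p+1).
So the length lies strictly between consecutive powers of two and is not a power of 2; uv²xy²z ∉ L.

This contradicts the CFL pumping lemma, which requires uv^i xy^i z ∈ L for all i ≥ 0.
Hence L = {a^(2^n) : n ≥ 0} is not context-free. ∎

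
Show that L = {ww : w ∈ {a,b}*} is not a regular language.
Assume for contradiction that L is regular, and let p ≥ 1 be the pumping length given by the pumping lemma.
Choose s = a^p b a^p b. Then s ∈ L (take w = a^p b) and |s| = 2p + 2 ≥ p.
By the pumping lemma, s = xyz for some x, y, z with |xy| ≤ p, |y| ≥ 1, and xy^i z ∈ L for every i ≥ 0.
Since |xy| ≤ p and the first p symbols of s are all a's, y = a^k for some k with 1 ≤ k ≤ p.

Take i = 2: t = xy²z = a^(p + k) b a^p b.
Suppose t = uu for some string u. The string t contains exactly two b's and ends in b, so u contains exactly one b and ends in b; hence u = a^j b for some j, and uu = a^j b a^j b. Comparing with t = a^(p + k) b a^p b forces j = p + k (first block) and j = p (second block), which is impossible since k ≥ 1. So t ∉ L.

This contradicts the pumping lemma, which requires xy^i z ∈ L for all i ≥ 0.
Hence L = {ww : w ∈ {a,b}*} is not regular. ∎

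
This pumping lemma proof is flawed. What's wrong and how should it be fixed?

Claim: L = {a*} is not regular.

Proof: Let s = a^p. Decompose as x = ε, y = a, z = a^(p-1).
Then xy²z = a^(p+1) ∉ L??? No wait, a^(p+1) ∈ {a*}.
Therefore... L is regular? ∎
Error: The proof attempts to show a*  is not regular, but a* IS regular!

Correction: a* is a regular language (recognized by a simple DFA with one accepting state and self-loop on 'a'). The pumping lemma can only prove non-regularity, not regularity. For regular languages, pumping always works.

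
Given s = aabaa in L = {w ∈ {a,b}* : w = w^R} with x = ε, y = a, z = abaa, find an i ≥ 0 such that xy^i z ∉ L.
i = 2

xy²z = ε · aa · abaa = aaabaa; aaabaa reversed is aabaaa ≠ aaabaa, so it is not a palindrome and is not in L.
(Other choices also work, e.g. i = 0, 3; only i = 1 is guaranteed to stay in L since xy¹z = s.)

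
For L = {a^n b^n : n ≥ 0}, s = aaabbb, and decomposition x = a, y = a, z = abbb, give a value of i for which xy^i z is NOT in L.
i = 2

xy²z = a · aa · abbb = aaaabbb; aaaabbb has 4 a's and 3 b's; 4 ≠ 3, so it is not in L.
(Other choices also work, e.g. i = 0, 3; only i = 1 is guaranteed to stay in L since xy¹z = s.)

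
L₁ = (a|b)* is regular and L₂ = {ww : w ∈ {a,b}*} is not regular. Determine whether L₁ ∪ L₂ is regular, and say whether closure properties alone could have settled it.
Yes — L₁ ∪ L₂ is regular.

{ww} ⊆ (a|b)*, so L₁ ∪ L₂ = (a|b)*, which is regular.

Note that the bare facts "L₁ regular, L₂ non-regular" do not settle the question by themselves: the closure of regular languages under ∪, ∩, complement and difference applies only when BOTH operands are regular. With a non-regular operand the result can come out regular or non-regular depending on the specific languages, so one has to work out L₁ ∪ L₂ for this particular pair, as above.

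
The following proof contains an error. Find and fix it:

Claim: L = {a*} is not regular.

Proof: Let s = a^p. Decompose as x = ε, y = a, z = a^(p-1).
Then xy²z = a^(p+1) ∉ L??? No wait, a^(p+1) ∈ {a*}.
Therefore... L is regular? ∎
Error: The proof attempts to show a*  is not regular, but a* IS regular!

Correction: a* is a regular language (recognized by a simple DFA with one accepting state and self-loop on 'a'). The pumping lemma can only prove non-regularity, not regularity. For regular languages, pumping always works.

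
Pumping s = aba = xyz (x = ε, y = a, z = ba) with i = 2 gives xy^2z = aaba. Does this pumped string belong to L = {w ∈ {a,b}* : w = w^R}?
No

xy²z = ε · aa · ba = aaba.
aaba reversed is abaa ≠ aaba, so it is not a palindrome and is not in L.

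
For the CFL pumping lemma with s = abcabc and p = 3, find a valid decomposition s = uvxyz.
u='ab', v='c', x='a', y='b', z='c'

For s = abcabc with pumping length p = 3:

One valid decomposition:
- u = 'ab'
- v = 'c'
- x = 'a'
- y = 'b'
- z = 'c'

Verification:
- uvxyz = 'ab' + 'c' + 'a' + 'b' + 'c' = abcabc ✓
- |vxy| = |'cab'| = 3 ≤ 3 ✓
- |vy| = |'cb'| = 2 > 0 ✓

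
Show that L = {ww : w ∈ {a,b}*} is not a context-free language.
Assume for contradiction that L is context-free, and let p ≥ 1 be the pumping length given by the pumping lemma for CFLs.
Choose s = a^p b^p a^p b^p. Then s ∈ L (take w = a^p b^p) and |s| = 4p ≥ p.
By the CFL pumping lemma, s = uvxyz for some u, v, x, y, z with |vxy| ≤ p, |vy| ≥ 1, and uv^i xy^i z ∈ L for every i ≥ 0.

Write s as four blocks A₁ B₁ A₂ B₂ with A₁ = A₂ = a^p and B₁ = B₂ = b^p. Since |vxy| ≤ p, the window vxy lies inside at most two adjacent blocks. Take i = 0 and let t = uxz, so |t| = 4p − |vy| with 1 ≤ |vy| ≤ p. If |t| is odd, t ∉ L immediately, so assume |vy| is even (hence |vy| ≥ 2) and |t|/2 = 2p − |vy|/2, which satisfies p ≤ |t|/2 ≤ 2p − 1.

Case 1 (vxy inside A₁B₁): t = a^(p−j) b^(p−l) a^p b^p with j + l = |vy|. The second half of t has length < 2p, so it is a suffix of the trailing a^p b^p and ends in b; the first half is a^(p−j) b^(p−l) a^((j+l)/2), which ends in a because (j+l)/2 ≥ 1. The halves differ, so t ∉ L.

Case 2 (vxy inside B₁A₂, straddling the middle): t = a^p b^(p−j) a^(p−l) b^p with j + l = |vy|. If t = ww, then w is a prefix of t of length ≥ p, so w begins with a^p; and w is a suffix of t of length ≥ p, so w ends with b^p. That forces |w| ≥ 2p, contradicting |w| = |t|/2 ≤ 2p − 1. So t ∉ L.

Case 3 (vxy inside A₂B₂): t = a^p b^p a^(p−j) b^(p−l) with j + l = |vy|. The first half of t is a prefix of a^p b^p, so it begins with a; the second half is b^((j+l)/2) a^(p−j) b^(p−l), which begins with b. The halves differ, so t ∉ L.

In every case uv⁰xy⁰z = uxz ∉ L.

This contradicts the CFL pumping lemma, which requires uv^i xy^i z ∈ L for all i ≥ 0.
Hence L = {ww : w ∈ {a,b}*} is not context-free. ∎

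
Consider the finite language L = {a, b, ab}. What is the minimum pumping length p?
p = 3

For a finite language L, the pumping lemma holds vacuously if p > max|s| for s ∈ L.

The longest string in L = {a, b, ab} has length 2.
If p = 3, then no string s ∈ L has |s| ≥ p, so the condition is vacuously true.

The minimum pumping length is p = 3.

Why no smaller p works: for any p ≤ 2, the longest string s ∈ L has |s| = 2 ≥ p, so it would
have to be pumpable; but pumping up (i = 2, 3, ...) produces ever longer strings, which cannot all lie in the
finite language L. So the pumping property fails for every p ≤ 2.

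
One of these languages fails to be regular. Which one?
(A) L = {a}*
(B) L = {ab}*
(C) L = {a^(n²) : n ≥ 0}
(C) {a^(n²) : n ≥ 0}

(C) L = {a^(n²) : n ≥ 0} is NOT regular.

The pumping lemma can be used to prove this:
After pumping, length is no longer a perfect square

The other languages are regular because they can be recognized by finite automata.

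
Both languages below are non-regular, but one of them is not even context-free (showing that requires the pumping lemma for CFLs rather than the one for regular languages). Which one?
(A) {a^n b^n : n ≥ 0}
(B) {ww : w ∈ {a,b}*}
(B) {ww : w ∈ {a,b}*}

(B) {ww : w ∈ {a,b}*} requires the CFL pumping lemma.

- {a^n b^n : n ≥ 0} is context-free (but not regular)
  • Can be shown non-regular with the regular pumping lemma
  • After pumping, the number of a's and b's become unequal

- {ww : w ∈ {a,b}*} is NOT context-free
  • Requires the CFL pumping lemma to prove
  • Even a PDA cannot compare two arbitrary halves symbol by symbol; CFL pumping on a^p b^p a^p b^p fails

The CFL pumping lemma is "stronger" in that it can prove non-membership
in the larger class of context-free languages.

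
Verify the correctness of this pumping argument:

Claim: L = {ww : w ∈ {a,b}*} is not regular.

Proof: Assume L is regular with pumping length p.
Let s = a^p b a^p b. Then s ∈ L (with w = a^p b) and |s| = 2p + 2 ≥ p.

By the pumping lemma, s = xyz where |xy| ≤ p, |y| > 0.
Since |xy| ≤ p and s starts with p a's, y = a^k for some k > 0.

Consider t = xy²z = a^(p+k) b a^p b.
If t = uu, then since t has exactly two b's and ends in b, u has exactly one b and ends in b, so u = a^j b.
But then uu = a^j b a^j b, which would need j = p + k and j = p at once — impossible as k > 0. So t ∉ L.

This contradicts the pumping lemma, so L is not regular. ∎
The proof is correct.

This proof is valid because:
1. s = a^p b a^p b is in L and is chosen in terms of p, so |s| ≥ p holds for every p
2. The decomposition analysis is correct: |xy| ≤ p forces y to lie inside the leading a's
3. The contradiction is valid: the argument shows a^(p+k) b a^p b cannot be split into two equal halves
4. The conclusion follows logically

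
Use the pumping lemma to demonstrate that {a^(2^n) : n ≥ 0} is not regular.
Assume for contradiction that L is regular, and let p ≥ 1 be the pumping length given by the pumping lemma.
Choose s = a^(2^p). Then s ∈ L and |s| = 2^p ≥ p.
By the pumping lemma, s = xyz for some x, y, z with |xy| ≤ p, |y| ≥ 1, and xy^i z ∈ L for every i ≥ 0.
Here y = a^k for some k with 1 ≤ k ≤ |xy| ≤ p, and p < 2^p.

Take i = 2: |xy²z| = 2^p + k.
Now 2^p < 2^p + k ≤ 2^p + p < 2^p + 2^p = 2^(p+1).
So |xy²z| lies strictly between the consecutive powers of two 2^p and 2^(p+1), hence is not a power of 2, and xy²z ∉ L.

This contradicts the pumping lemma, which requires xy^i z ∈ L for all i ≥ 0.
Hence L = {a^(2^n) : n ≥ 0} is not regular. ∎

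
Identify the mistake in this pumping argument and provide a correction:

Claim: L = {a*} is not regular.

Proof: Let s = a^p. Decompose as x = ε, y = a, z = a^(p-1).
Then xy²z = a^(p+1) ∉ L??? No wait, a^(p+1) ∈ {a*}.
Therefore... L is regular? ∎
Error: The proof attempts to show a*  is not regular, but a* IS regular!

Correction: a* is a regular language (recognized by a simple DFA with one accepting state and self-loop on 'a'). The pumping lemma can only prove non-regularity, not regularity. For regular languages, pumping always works.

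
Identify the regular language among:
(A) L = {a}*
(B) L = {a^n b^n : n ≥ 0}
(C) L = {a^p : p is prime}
(A) {a}*

(A) L = {a}* is regular.

This can be recognized by a finite automaton (DFA/NFA).
Regular expressions like {a}* define regular languages.

The other choices are not regular:
- {a^p : p is prime}: After pumping, the length becomes composite
- {a^n b^n : n ≥ 0}: After pumping, the number of a's and b's become unequal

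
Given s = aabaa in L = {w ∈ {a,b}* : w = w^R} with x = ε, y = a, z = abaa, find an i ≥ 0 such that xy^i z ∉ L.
i = 2

xy²z = ε · aa · abaa = aaabaa; aaabaa reversed is aabaaa ≠ aaabaa, so it is not a palindrome and is not in L.
(Other choices also work, e.g. i = 0, 3; only i = 1 is guaranteed to stay in L since xy¹z = s.)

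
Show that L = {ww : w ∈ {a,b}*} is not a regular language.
Assume for contradiction that L is regular, and let p ≥ 1 be the pumping length given by the pumping lemma.
Choose s = a^p b a^p b. Then s ∈ L (take w = a^p b) and |s| = 2p + 2 ≥ p.
By the pumping lemma, s = xyz for some x, y, z with |xy| ≤ p, |y| ≥ 1, and xy^i z ∈ L for every i ≥ 0.
Since |xy| ≤ p and the first p symbols of s are all a's, y = a^k for some k with 1 ≤ k ≤ p.

Take i = 2: t = xy²z = a^(p + k) b a^p b.
Suppose t = uu for some string u. The string t contains exactly two b's and ends in b, so u contains exactly one b and ends in b; hence u = a^j b for some j, and uu = a^j b a^j b. Comparing with t = a^(p + k) b a^p b forces j = p + k (first block) and j = p (second block), which is impossible since k ≥ 1. So t ∉ L.

This contradicts the pumping lemma, which requires xy^i z ∈ L for all i ≥ 0.
Hence L = {ww : w ∈ {a,b}*} is not regular. ∎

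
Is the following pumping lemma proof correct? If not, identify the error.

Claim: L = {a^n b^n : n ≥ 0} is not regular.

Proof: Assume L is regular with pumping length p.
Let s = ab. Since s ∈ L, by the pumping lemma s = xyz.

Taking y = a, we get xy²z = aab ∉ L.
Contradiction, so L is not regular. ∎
The proof is INCORRECT.

Error: The string s = ab may be shorter than p.
The pumping lemma only applies to strings with |s| ≥ p, and p is not under our control.
We must choose s in terms of p, e.g. s = a^p b^p, to ensure |s| ≥ p.
(The proof also fixes one particular y; a valid argument must handle every decomposition with |xy| ≤ p and |y| ≥ 1 — for s = a^p b^p this forces y = a^k, and then xy²z = a^(p+k) b^p ∉ L.)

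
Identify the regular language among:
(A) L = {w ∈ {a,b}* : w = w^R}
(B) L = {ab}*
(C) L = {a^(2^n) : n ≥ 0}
(B) {ab}*

(B) L = {ab}* is regular.

This can be recognized by a finite automaton (DFA/NFA).
Regular expressions like {ab}* define regular languages.

The other choices are not regular:
- {w ∈ {a,b}* : w = w^R}: After pumping, the string is no longer symmetric
- {a^(2^n) : n ≥ 0}: After pumping, length is no longer a power of 2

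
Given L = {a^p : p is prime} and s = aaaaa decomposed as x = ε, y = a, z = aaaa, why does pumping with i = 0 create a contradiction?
xy⁰z = aaaa ∉ L

Pumping with i = 0 replaces y = a by y⁰ = ε:
- Original: s = xyz = aaaaa; aaaaa has length 5, which is prime, so it is in L
- Pumped: xy⁰z = ε · ε · aaaa = aaaa
- aaaa has length 4 = 2 × 2, which is not prime, so it is not in L

The pumping lemma would require xy⁰z ∈ L, so this decomposition yields a contradiction.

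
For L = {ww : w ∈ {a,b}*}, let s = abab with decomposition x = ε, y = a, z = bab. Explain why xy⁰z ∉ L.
xy⁰z = bab ∉ L

Pumping with i = 0 replaces y = a by y⁰ = ε:
- Original: s = xyz = abab; abab splits into halves ab · ab, which are equal, so it is in L (w = ab)
- Pumped: xy⁰z = ε · ε · bab = bab
- bab has odd length 3, so it cannot be written as ww and is not in L

The pumping lemma would require xy⁰z ∈ L, so this decomposition yields a contradiction.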